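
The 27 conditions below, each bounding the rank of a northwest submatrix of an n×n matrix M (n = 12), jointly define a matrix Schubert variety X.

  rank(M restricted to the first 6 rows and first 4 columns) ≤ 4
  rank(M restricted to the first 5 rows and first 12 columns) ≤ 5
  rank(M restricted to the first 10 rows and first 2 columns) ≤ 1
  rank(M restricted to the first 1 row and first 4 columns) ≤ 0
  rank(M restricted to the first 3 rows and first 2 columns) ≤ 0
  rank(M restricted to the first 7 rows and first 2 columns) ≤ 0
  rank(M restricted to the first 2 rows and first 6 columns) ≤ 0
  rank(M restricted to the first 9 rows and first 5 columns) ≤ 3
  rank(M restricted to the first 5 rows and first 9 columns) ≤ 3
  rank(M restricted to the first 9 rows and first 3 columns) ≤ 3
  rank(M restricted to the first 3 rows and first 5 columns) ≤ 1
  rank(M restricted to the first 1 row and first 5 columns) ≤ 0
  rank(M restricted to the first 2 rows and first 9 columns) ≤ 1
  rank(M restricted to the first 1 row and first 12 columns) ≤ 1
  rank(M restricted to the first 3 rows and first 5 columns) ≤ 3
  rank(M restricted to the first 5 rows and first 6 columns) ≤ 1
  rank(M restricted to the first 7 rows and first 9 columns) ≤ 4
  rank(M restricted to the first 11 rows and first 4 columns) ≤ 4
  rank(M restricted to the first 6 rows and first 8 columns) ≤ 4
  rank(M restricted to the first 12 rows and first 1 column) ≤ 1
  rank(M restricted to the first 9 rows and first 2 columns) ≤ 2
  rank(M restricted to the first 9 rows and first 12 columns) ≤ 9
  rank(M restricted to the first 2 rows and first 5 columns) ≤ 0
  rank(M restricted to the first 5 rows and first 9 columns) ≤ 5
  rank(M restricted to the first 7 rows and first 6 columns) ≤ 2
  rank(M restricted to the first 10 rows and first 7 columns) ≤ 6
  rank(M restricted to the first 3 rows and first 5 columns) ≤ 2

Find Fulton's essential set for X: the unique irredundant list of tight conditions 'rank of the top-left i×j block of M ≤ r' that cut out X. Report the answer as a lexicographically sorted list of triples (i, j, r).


Rank table r_w(12×12) implied by the 27 constraints:

  row 1: 0  0  0  0  0  0  1  1  1  1  1  1
  row 2: 0  0  0  0  0  0  1  1  1  2  2  2
  row 3: 0  0  1  1  1  1  2  2  2  3  3  3
  row 4: 0  0  1  1  1  1  2  3  3  4  4  4
  row 5: 0  0  1  1  1  1  2  3  3  4  5  5
  row 6: 0  0  1  2  2  2  3  4  4  5  6  6
  row 7: 0  0  1  2  2  2  3  4  4  5  6  7
  row 8: 1  1  2  3  3  3  4  5  5  6  7  8
  row 9: 1  1  2  3  3  4  5  6  6  7  8  9
  row 10: 1  1  2  3  4  5  6  7  7  8  9  10
  row 11: 1  2  3  4  5  6  7  8  8  9  10  11
  row 12: 1  2  3  4  5  6  7  8  9  10  11  12

reading off 1-entries of Δ²R: w = (7, 10, 3, 8, 11, 4, 12, 1, 6, 5, 2, 9).

D(w) has 37 cells with 9 SE-corners; essential set:

[(2, 6, 0), (2, 9, 1), (5, 6, 1), (5, 9, 3), (7, 2, 0), (7, 6, 2), (7, 9, 4), (9, 5, 3), (10, 2, 1)]


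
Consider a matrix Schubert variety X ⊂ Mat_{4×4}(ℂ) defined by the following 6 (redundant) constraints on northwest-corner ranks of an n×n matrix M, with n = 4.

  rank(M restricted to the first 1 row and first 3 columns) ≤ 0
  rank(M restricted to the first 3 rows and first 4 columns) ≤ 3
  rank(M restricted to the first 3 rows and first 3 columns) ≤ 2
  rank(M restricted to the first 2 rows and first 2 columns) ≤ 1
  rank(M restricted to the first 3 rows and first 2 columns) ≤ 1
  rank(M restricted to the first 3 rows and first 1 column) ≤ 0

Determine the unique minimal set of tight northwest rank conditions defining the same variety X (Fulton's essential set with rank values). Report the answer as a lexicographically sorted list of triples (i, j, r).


Computing R[i][j] = min implied NW-rank bound (n=4, 6 conditions):

  i=1: 0, 0, 0, 1
  i=2: 0, 1, 1, 2
  i=3: 0, 1, 2, 3
  i=4: 1, 2, 3, 4

so w = (4, 2, 3, 1).

|D(w)|=5, |Ess(w)|=2:

[(1, 3, 0), (3, 1, 0)]


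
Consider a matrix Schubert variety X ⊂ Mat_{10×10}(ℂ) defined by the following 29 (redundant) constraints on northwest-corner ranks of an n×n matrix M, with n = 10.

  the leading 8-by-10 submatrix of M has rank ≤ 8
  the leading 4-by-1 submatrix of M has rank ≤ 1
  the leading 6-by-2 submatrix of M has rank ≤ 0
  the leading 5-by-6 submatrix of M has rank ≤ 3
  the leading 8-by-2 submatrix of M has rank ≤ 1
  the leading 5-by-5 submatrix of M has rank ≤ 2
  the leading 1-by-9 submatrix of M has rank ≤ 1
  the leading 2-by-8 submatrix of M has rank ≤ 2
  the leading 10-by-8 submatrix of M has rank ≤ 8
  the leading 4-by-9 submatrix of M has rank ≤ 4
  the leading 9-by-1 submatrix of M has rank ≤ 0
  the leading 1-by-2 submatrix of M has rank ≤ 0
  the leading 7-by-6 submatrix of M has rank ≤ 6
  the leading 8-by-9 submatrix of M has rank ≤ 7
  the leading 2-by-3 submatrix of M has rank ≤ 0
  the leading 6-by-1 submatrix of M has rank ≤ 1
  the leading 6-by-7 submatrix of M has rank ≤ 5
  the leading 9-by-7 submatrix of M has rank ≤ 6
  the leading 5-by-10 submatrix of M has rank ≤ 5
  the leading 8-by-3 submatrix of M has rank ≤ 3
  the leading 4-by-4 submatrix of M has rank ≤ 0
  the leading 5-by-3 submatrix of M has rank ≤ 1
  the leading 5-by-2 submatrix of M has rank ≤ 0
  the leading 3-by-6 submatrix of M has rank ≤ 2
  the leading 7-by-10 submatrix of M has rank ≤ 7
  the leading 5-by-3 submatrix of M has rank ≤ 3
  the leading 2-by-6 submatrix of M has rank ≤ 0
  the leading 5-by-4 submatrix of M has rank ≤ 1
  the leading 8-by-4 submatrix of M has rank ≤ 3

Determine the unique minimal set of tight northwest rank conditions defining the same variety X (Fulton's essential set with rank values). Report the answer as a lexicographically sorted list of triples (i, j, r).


The tightest implied rank at each (i,j), from the 29 conditions:

  i=1: 0, 0, 0, 0, 0, 0, 1, 1, 1, 1
  i=2: 0, 0, 0, 0, 0, 0, 1, 2, 2, 2
  i=3: 0, 0, 0, 0, 1, 1, 2, 3, 3, 3
  i=4: 0, 0, 0, 0, 1, 2, 3, 4, 4, 4
  i=5: 0, 0, 1, 1, 2, 3, 4, 5, 5, 5
  i=6: 0, 0, 1, 2, 3, 4, 5, 6, 6, 6
  i=7: 0, 1, 2, 3, 4, 5, 6, 7, 7, 7
  i=8: 0, 1, 2, 3, 4, 5, 6, 7, 7, 8
  i=9: 0, 1, 2, 3, 4, 5, 6, 7, 8, 9
  i=10: 1, 2, 3, 4, 5, 6, 7, 8, 9, 10

the unique w with this rank table is (7, 8, 5, 6, 3, 4, 2, 10, 9, 1).

Rothe diagram D(w) (28 cells), 5 SE-corners (essential conditions):

[(2, 6, 0), (4, 4, 0), (6, 2, 0), (8, 9, 7), (9, 1, 0)]


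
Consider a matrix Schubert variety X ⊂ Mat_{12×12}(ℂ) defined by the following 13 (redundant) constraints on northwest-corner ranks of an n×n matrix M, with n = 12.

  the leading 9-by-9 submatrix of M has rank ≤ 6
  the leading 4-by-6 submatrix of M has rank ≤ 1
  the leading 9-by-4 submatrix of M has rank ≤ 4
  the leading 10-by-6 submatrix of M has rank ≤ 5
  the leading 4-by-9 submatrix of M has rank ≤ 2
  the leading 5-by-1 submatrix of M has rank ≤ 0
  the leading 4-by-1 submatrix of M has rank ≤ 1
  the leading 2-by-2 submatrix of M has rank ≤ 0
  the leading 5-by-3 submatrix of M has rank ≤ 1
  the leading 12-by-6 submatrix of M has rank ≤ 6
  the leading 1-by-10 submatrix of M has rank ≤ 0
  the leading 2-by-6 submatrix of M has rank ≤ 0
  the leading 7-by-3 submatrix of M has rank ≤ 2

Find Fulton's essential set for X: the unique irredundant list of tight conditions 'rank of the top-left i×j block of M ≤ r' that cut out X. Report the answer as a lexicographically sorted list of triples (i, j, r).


Rank table r_w(12×12) implied by the 13 constraints:

  row 1: 0, 0, 0, 0, 0, 0, 0, 0, 0, 0, 1, 1
  row 2: 0, 0, 0, 0, 0, 0, 1, 1, 1, 1, 2, 2
  row 3: 0, 1, 1, 1, 1, 1, 2, 2, 2, 2, 3, 3
  row 4: 0, 1, 1, 1, 1, 1, 2, 2, 2, 3, 4, 4
  row 5: 0, 1, 1, 2, 2, 2, 3, 3, 3, 4, 5, 5
  row 6: 1, 2, 2, 3, 3, 3, 4, 4, 4, 5, 6, 6
  row 7: 1, 2, 2, 3, 4, 4, 5, 5, 5, 6, 7, 7
  row 8: 1, 2, 3, 4, 5, 5, 6, 6, 6, 7, 8, 8
  row 9: 1, 2, 3, 4, 5, 5, 6, 6, 6, 7, 8, 9
  row 10: 1, 2, 3, 4, 5, 5, 6, 7, 7, 8, 9, 10
  row 11: 1, 2, 3, 4, 5, 6, 7, 8, 8, 9, 10, 11
  row 12: 1, 2, 3, 4, 5, 6, 7, 8, 9, 10, 11, 12

second differences of R give the permutation w = (11, 7, 2, 10, 4, 1, 5, 3, 12, 8, 6, 9).

|D(w)|=31, |Ess(w)|=9:

[(1, 10, 0), (2, 6, 0), (4, 6, 1), (4, 9, 2), (5, 1, 0), (5, 3, 1), (7, 3, 2), (9, 9, 6), (10, 6, 5)]


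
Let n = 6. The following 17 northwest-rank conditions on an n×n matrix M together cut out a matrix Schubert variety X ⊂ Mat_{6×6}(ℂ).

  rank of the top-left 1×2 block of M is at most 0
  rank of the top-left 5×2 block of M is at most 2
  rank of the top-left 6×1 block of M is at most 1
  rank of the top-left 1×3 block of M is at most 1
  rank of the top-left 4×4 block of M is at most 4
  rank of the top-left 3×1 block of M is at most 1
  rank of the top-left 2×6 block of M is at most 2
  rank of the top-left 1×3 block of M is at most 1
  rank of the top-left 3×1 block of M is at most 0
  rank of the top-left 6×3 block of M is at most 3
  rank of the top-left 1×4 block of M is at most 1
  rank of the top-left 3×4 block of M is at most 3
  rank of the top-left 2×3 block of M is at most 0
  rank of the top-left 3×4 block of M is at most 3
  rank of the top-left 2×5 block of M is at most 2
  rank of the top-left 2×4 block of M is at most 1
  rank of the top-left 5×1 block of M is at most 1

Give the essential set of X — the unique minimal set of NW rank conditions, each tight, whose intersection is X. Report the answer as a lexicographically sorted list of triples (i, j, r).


Propagating the 17 rank bounds to every northwest block:

  i=1: 0, 0, 0, 1, 1, 1
  i=2: 0, 0, 0, 1, 2, 2
  i=3: 0, 1, 1, 2, 3, 3
  i=4: 1, 2, 2, 3, 4, 4
  i=5: 1, 2, 3, 4, 5, 5
  i=6: 1, 2, 3, 4, 5, 6

so w = (4, 5, 2, 1, 3, 6).

ℓ(w)=7; the 2 essential cells (i,j,r):

[(2, 3, 0), (3, 1, 0)]


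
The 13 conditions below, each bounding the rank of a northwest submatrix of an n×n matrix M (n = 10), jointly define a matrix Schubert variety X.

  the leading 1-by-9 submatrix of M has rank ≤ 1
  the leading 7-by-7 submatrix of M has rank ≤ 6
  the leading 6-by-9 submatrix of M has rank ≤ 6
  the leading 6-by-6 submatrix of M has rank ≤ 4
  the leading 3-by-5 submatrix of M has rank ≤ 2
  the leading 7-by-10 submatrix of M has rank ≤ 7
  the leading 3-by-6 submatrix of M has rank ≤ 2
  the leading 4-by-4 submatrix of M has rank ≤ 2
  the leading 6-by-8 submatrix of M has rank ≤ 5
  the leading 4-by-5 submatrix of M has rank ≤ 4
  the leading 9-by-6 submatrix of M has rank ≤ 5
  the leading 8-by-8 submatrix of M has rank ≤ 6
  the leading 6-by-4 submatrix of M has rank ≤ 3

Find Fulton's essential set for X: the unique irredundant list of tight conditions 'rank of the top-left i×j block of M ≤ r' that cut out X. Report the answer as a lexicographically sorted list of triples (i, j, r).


Rank table r_w(10×10) implied by the 13 constraints:

  1 | 1 | 1 | 1 | 1 | 1 | 1 | 1 | 1 | 1
  1 | 2 | 2 | 2 | 2 | 2 | 2 | 2 | 2 | 2
  1 | 2 | 2 | 2 | 2 | 2 | 3 | 3 | 3 | 3
  1 | 2 | 2 | 2 | 3 | 3 | 4 | 4 | 4 | 4
  1 | 2 | 3 | 3 | 4 | 4 | 5 | 5 | 5 | 5
  1 | 2 | 3 | 3 | 4 | 4 | 5 | 5 | 6 | 6
  1 | 2 | 3 | 4 | 5 | 5 | 6 | 6 | 7 | 7
  1 | 2 | 3 | 4 | 5 | 5 | 6 | 6 | 7 | 8
  1 | 2 | 3 | 4 | 5 | 5 | 6 | 7 | 8 | 9
  1 | 2 | 3 | 4 | 5 | 6 | 7 | 8 | 9 | 10

giving w = (1, 2, 7, 5, 3, 9, 4, 10, 8, 6) via Δ²R.

|D(w)|=12, |Ess(w)|=7:

[(3, 6, 2), (4, 4, 2), (6, 4, 3), (6, 6, 4), (6, 8, 5), (8, 8, 6), (9, 6, 5)]


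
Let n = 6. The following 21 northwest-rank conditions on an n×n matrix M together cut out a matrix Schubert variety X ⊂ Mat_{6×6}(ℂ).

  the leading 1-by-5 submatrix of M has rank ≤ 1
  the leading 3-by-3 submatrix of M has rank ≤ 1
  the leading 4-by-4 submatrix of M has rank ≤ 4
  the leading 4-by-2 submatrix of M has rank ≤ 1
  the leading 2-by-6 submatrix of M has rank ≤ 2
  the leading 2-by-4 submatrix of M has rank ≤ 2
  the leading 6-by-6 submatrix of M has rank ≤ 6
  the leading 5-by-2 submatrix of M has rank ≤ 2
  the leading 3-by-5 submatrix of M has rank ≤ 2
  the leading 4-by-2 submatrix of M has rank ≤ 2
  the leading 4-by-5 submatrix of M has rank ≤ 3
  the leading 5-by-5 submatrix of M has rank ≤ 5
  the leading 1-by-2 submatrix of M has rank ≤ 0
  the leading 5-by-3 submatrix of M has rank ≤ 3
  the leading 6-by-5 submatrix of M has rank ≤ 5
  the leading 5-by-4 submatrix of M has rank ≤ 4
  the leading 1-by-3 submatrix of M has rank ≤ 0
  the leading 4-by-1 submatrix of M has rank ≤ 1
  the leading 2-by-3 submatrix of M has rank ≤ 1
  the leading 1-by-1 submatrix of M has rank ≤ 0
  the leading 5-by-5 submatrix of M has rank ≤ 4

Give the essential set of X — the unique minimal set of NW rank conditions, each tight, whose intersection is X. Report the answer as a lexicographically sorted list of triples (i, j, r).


Propagating the 21 rank bounds to every northwest block:

  R[1]: 0 | 0 | 0 | 1 | 1 | 1
  R[2]: 1 | 1 | 1 | 2 | 2 | 2
  R[3]: 1 | 1 | 1 | 2 | 2 | 3
  R[4]: 1 | 1 | 2 | 3 | 3 | 4
  R[5]: 1 | 2 | 3 | 4 | 4 | 5
  R[6]: 1 | 2 | 3 | 4 | 5 | 6

giving w = (4, 1, 6, 3, 2, 5) via Δ²R.

|D(w)|=7, |Ess(w)|=4:

[(1, 3, 0), (3, 3, 1), (3, 5, 2), (4, 2, 1)]


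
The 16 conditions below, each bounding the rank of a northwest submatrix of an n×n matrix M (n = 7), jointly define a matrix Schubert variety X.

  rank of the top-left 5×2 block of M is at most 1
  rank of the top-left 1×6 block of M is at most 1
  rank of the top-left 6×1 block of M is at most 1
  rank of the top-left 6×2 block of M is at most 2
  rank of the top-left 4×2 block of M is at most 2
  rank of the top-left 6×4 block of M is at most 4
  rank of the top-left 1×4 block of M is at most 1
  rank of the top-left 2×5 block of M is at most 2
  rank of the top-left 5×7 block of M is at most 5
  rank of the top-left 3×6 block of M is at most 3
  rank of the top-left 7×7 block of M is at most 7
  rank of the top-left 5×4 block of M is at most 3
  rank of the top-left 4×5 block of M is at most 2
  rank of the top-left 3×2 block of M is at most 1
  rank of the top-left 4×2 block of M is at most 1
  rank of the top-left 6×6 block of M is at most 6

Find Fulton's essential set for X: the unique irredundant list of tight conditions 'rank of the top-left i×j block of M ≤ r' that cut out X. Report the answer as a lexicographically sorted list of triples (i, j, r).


Propagating the 16 rank bounds to every northwest block:

  i=1: 1  1  1  1  1  1  1
  i=2: 1  1  2  2  2  2  2
  i=3: 1  1  2  2  2  3  3
  i=4: 1  1  2  2  2  3  4
  i=5: 1  1  2  3  3  4  5
  i=6: 1  2  3  4  4  5  6
  i=7: 1  2  3  4  5  6  7

so w = (1, 3, 6, 7, 4, 2, 5).

2 SE-corners of the 8-cell Rothe diagram give Ess(w):

[(4, 5, 2), (5, 2, 1)]


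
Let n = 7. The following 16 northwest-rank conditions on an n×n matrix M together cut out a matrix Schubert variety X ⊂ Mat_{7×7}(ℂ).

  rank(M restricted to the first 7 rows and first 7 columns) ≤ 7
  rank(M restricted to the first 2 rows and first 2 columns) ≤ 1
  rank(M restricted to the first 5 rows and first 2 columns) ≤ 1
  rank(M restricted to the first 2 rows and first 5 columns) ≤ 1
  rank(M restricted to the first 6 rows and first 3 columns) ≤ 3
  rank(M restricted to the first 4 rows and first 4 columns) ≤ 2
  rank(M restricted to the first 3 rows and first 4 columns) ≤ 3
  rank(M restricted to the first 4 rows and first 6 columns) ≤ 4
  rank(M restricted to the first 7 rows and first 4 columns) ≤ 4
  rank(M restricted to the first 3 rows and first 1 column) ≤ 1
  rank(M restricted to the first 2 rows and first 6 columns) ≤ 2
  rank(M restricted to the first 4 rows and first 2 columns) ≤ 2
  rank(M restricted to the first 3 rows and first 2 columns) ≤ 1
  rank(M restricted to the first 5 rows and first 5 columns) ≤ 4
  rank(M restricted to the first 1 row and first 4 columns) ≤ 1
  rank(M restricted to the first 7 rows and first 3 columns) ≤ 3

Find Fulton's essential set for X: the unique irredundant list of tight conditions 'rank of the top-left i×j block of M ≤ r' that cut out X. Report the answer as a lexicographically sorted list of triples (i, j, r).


The tightest implied rank at each (i,j), from the 16 conditions:

  i=1: 1  1  1  1  1  1  1
  i=2: 1  1  1  1  1  2  2
  i=3: 1  1  2  2  2  3  3
  i=4: 1  1  2  2  3  4  4
  i=5: 1  1  2  3  4  5  5
  i=6: 1  2  3  4  5  6  6
  i=7: 1  2  3  4  5  6  7

so w = (1, 6, 3, 5, 4, 2, 7).

|D(w)|=8, |Ess(w)|=3:

[(2, 5, 1), (4, 4, 2), (5, 2, 1)]


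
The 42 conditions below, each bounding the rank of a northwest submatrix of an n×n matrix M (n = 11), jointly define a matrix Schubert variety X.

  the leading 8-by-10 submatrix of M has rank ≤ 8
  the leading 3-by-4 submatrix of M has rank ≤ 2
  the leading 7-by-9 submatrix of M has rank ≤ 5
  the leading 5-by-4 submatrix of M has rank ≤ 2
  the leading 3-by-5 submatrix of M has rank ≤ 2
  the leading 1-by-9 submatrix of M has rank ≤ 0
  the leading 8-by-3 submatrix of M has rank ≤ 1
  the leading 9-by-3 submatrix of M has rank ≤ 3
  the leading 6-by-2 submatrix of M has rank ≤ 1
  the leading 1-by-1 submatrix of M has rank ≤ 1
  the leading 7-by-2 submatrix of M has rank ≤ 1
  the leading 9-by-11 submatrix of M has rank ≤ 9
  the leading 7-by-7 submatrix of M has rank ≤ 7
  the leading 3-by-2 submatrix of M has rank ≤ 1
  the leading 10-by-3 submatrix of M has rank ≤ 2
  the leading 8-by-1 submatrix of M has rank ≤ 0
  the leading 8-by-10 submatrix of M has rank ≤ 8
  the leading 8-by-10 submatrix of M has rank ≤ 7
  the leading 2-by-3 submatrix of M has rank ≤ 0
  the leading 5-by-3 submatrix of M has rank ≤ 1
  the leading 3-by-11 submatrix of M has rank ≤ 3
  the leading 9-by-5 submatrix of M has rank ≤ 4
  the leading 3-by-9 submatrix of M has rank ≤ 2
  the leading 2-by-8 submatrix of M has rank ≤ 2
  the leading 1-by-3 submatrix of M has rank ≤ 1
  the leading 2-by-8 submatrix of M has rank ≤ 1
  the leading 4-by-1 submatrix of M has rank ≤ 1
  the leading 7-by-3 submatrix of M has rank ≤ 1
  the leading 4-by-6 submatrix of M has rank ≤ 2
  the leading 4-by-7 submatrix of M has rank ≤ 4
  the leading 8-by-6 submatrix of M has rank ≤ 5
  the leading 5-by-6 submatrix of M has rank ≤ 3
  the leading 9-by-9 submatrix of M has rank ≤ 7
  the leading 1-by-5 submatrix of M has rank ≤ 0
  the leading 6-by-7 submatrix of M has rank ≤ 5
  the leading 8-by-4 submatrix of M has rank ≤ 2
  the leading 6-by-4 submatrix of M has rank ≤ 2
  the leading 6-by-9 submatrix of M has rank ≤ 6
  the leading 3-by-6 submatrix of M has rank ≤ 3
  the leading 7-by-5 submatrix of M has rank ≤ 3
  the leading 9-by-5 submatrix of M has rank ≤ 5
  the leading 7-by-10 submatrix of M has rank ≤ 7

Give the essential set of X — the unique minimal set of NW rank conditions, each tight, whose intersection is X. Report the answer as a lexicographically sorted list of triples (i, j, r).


Reconstructing r_w from the 42 given conditions:

  i=1: 0  0  0  0  0  0  0  0  0  1  1
  i=2: 0  0  0  1  1  1  1  1  1  2  2
  i=3: 0  1  1  2  2  2  2  2  2  3  3
  i=4: 0  1  1  2  2  2  3  3  3  4  4
  i=5: 0  1  1  2  3  3  4  4  4  5  5
  i=6: 0  1  1  2  3  4  5  5  5  6  6
  i=7: 0  1  1  2  3  4  5  5  5  6  7
  i=8: 0  1  1  2  3  4  5  6  6  7  8
  i=9: 1  2  2  3  4  5  6  7  7  8  9
  i=10: 1  2  2  3  4  5  6  7  8  9  10
  i=11: 1  2  3  4  5  6  7  8  9  10  11

hence w(1..11) = (10, 4, 2, 7, 5, 6, 11, 8, 1, 9, 3).

|D(w)|=28, |Ess(w)|=7:

[(1, 9, 0), (2, 3, 0), (4, 6, 2), (7, 9, 5), (8, 1, 0), (8, 3, 1), (10, 3, 2)]


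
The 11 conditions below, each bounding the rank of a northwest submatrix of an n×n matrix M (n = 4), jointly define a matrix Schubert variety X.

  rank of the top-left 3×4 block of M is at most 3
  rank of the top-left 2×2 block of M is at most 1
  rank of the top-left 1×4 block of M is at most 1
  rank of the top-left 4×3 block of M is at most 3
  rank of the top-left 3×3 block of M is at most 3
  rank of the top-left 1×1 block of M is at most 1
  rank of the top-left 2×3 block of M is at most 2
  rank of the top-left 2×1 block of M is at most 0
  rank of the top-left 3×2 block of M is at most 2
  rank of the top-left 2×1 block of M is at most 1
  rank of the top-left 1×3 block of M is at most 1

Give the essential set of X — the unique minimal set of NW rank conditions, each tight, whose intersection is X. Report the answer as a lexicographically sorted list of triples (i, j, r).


Rank table r_w(4×4) implied by the 11 constraints:

  row 1: 0  1  1  1
  row 2: 0  1  2  2
  row 3: 1  2  3  3
  row 4: 1  2  3  4

second differences of R give the permutation w = (2, 3, 1, 4).

|D(w)|=2, |Ess(w)|=1:

[(2, 1, 0)]


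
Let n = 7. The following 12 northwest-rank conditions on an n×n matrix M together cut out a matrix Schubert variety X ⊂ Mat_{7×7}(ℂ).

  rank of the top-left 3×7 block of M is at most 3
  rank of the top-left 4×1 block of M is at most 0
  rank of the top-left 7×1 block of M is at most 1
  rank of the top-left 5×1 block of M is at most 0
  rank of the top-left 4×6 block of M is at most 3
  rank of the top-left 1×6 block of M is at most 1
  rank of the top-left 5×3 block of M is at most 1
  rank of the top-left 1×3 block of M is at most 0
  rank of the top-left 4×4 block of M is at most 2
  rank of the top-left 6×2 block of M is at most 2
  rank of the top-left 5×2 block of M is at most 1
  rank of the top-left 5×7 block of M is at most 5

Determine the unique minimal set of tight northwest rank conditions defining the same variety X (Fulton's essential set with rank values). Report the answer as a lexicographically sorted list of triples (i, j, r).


Propagating the 12 rank bounds to every northwest block:

  i=1: 0 | 0 | 0 | 1 | 1 | 1 | 1
  i=2: 0 | 1 | 1 | 2 | 2 | 2 | 2
  i=3: 0 | 1 | 1 | 2 | 3 | 3 | 3
  i=4: 0 | 1 | 1 | 2 | 3 | 3 | 4
  i=5: 0 | 1 | 1 | 2 | 3 | 4 | 5
  i=6: 1 | 2 | 2 | 3 | 4 | 5 | 6
  i=7: 1 | 2 | 3 | 4 | 5 | 6 | 7

the unique w with this rank table is (4, 2, 5, 7, 6, 1, 3).

4 SE-corners of the 11-cell Rothe diagram give Ess(w):

[(1, 3, 0), (4, 6, 3), (5, 1, 0), (5, 3, 1)]


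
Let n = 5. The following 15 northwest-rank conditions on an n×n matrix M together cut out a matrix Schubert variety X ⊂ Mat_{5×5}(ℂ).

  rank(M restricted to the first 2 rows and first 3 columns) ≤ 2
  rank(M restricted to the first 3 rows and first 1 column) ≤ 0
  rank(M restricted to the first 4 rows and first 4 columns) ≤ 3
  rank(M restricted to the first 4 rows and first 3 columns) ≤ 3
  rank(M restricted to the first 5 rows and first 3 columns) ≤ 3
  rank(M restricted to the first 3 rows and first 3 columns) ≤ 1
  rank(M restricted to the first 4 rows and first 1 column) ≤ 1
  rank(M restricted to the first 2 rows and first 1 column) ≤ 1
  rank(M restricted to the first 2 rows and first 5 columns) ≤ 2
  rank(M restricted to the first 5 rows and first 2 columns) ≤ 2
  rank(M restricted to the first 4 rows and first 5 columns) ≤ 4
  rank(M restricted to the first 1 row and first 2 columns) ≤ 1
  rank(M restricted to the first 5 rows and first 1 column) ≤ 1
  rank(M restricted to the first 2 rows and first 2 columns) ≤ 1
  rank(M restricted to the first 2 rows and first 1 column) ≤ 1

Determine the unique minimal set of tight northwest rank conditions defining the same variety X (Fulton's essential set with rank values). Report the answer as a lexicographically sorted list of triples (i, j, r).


Rank table r_w(5×5) implied by the 15 constraints:

  R[1]: 0 1 1 1 1
  R[2]: 0 1 1 2 2
  R[3]: 0 1 1 2 3
  R[4]: 1 2 2 3 4
  R[5]: 1 2 3 4 5

reading off 1-entries of Δ²R: w = (2, 4, 5, 1, 3).

2 SE-corners of the 5-cell Rothe diagram give Ess(w):

[(3, 1, 0), (3, 3, 1)]


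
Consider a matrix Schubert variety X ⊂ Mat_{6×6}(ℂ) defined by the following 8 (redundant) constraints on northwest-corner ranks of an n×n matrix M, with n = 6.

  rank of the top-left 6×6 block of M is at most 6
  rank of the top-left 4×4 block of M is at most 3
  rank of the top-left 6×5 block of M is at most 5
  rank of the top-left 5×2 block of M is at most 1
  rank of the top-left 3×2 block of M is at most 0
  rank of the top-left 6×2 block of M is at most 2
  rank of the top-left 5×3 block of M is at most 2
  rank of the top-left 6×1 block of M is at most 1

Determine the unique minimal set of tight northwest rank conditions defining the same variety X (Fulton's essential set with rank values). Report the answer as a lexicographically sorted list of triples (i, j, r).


Computing R[i][j] = min implied NW-rank bound (n=6, 8 conditions):

  row 1: 0, 0, 1, 1, 1, 1
  row 2: 0, 0, 1, 2, 2, 2
  row 3: 0, 0, 1, 2, 3, 3
  row 4: 1, 1, 2, 3, 4, 4
  row 5: 1, 1, 2, 3, 4, 5
  row 6: 1, 2, 3, 4, 5, 6

the unique w with this rank table is (3, 4, 5, 1, 6, 2).

ℓ(w)=7; the 2 essential cells (i,j,r):

[(3, 2, 0), (5, 2, 1)]


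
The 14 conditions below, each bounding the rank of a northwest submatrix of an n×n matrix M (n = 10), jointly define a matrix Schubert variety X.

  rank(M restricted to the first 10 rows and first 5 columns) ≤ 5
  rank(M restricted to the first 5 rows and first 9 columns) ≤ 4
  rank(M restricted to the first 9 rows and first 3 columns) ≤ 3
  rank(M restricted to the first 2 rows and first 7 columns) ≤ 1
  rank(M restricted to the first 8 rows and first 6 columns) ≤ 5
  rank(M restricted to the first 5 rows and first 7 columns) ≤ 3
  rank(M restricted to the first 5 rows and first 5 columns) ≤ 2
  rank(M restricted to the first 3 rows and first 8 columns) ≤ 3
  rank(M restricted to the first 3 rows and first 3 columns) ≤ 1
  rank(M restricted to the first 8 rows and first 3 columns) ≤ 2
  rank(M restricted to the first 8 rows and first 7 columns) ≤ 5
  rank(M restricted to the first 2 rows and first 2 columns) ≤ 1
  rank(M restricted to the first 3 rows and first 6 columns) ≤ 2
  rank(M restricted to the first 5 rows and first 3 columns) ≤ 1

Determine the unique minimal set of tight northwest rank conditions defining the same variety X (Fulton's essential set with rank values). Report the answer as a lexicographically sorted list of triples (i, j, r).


Recovering R(i,j) via the rank-extension bound from the 14 conditions:

  row 1: 1 1 1 1 1 1 1 1 1 1
  row 2: 1 1 1 1 1 1 1 2 2 2
  row 3: 1 1 1 2 2 2 2 3 3 3
  row 4: 1 1 1 2 2 3 3 4 4 4
  row 5: 1 1 1 2 2 3 3 4 4 5
  row 6: 1 2 2 3 3 4 4 5 5 6
  row 7: 1 2 2 3 4 5 5 6 6 7
  row 8: 1 2 2 3 4 5 5 6 7 8
  row 9: 1 2 3 4 5 6 6 7 8 9
  row 10: 1 2 3 4 5 6 7 8 9 10

second differences of R give the permutation w = (1, 8, 4, 6, 10, 2, 5, 9, 3, 7).

7 SE-corners of the 19-cell Rothe diagram give Ess(w):

[(2, 7, 1), (5, 3, 1), (5, 5, 2), (5, 7, 3), (5, 9, 4), (8, 3, 2), (8, 7, 5)]


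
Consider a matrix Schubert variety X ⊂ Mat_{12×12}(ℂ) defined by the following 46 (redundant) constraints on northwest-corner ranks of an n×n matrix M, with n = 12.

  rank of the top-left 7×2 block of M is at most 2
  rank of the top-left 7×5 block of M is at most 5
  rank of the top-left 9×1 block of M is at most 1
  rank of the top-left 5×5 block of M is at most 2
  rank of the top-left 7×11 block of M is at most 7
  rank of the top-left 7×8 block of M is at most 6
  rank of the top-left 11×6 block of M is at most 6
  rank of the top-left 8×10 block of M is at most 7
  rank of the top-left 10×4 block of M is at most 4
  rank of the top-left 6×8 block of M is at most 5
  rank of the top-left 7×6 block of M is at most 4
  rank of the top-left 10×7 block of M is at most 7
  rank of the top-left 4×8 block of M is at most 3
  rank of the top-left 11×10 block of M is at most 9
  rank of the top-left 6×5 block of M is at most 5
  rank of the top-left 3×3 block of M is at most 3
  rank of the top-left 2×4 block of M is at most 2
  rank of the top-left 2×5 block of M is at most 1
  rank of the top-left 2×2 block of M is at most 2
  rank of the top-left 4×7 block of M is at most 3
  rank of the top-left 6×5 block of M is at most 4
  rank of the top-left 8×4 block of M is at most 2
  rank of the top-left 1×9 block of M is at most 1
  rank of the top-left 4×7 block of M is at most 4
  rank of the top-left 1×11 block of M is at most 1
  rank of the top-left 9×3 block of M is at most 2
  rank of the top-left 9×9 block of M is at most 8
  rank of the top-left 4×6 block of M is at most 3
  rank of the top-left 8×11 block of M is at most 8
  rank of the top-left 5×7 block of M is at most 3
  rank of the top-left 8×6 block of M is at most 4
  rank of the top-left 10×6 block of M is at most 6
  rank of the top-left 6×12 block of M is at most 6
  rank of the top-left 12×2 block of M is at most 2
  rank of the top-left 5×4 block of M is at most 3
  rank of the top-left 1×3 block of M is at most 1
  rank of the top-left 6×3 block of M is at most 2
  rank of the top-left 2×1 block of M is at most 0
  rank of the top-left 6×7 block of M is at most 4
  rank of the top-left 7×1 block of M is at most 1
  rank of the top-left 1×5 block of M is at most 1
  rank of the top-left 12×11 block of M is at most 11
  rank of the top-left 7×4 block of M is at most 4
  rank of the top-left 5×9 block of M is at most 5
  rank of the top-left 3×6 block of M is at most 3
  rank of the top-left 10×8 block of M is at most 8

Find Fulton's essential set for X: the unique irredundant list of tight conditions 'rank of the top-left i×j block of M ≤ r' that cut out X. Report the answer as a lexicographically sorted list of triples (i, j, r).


Rank table r_w(12×12) implied by the 46 constraints:

  i=1: 0 1 1 1 1 1 1 1 1 1 1 1
  i=2: 0 1 1 1 1 2 2 2 2 2 2 2
  i=3: 1 2 2 2 2 3 3 3 3 3 3 3
  i=4: 1 2 2 2 2 3 3 3 4 4 4 4
  i=5: 1 2 2 2 2 3 3 4 5 5 5 5
  i=6: 1 2 2 2 3 4 4 5 6 6 6 6
  i=7: 1 2 2 2 3 4 5 6 7 7 7 7
  i=8: 1 2 2 2 3 4 5 6 7 7 8 8
  i=9: 1 2 2 3 4 5 6 7 8 8 9 9
  i=10: 1 2 3 4 5 6 7 8 9 9 10 10
  i=11: 1 2 3 4 5 6 7 8 9 9 10 11
  i=12: 1 2 3 4 5 6 7 8 9 10 11 12

reading off 1-entries of Δ²R: w = (2, 6, 1, 9, 8, 5, 7, 11, 4, 3, 12, 10).

Rothe diagram D(w) (23 cells), 9 SE-corners (essential conditions):

[(2, 1, 0), (2, 5, 1), (4, 8, 3), (5, 5, 2), (5, 7, 3), (8, 4, 2), (8, 10, 7), (9, 3, 2), (11, 10, 9)]


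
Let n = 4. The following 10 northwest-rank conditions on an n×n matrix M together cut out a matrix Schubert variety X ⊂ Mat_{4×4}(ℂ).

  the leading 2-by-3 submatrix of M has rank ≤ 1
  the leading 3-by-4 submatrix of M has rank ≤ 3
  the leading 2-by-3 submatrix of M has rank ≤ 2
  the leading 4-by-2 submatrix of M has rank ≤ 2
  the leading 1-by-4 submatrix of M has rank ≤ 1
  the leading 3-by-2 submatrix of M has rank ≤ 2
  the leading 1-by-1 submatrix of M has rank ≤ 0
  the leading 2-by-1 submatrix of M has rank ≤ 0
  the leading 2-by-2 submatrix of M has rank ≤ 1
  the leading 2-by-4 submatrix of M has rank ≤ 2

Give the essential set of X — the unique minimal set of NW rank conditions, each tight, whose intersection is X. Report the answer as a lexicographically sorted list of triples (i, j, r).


Propagating the 10 rank bounds to every northwest block:

  row 1: 0 | 1 | 1 | 1
  row 2: 0 | 1 | 1 | 2
  row 3: 1 | 2 | 2 | 3
  row 4: 1 | 2 | 3 | 4

so w = (2, 4, 1, 3).

2 SE-corners of the 3-cell Rothe diagram give Ess(w):

[(2, 1, 0), (2, 3, 1)]


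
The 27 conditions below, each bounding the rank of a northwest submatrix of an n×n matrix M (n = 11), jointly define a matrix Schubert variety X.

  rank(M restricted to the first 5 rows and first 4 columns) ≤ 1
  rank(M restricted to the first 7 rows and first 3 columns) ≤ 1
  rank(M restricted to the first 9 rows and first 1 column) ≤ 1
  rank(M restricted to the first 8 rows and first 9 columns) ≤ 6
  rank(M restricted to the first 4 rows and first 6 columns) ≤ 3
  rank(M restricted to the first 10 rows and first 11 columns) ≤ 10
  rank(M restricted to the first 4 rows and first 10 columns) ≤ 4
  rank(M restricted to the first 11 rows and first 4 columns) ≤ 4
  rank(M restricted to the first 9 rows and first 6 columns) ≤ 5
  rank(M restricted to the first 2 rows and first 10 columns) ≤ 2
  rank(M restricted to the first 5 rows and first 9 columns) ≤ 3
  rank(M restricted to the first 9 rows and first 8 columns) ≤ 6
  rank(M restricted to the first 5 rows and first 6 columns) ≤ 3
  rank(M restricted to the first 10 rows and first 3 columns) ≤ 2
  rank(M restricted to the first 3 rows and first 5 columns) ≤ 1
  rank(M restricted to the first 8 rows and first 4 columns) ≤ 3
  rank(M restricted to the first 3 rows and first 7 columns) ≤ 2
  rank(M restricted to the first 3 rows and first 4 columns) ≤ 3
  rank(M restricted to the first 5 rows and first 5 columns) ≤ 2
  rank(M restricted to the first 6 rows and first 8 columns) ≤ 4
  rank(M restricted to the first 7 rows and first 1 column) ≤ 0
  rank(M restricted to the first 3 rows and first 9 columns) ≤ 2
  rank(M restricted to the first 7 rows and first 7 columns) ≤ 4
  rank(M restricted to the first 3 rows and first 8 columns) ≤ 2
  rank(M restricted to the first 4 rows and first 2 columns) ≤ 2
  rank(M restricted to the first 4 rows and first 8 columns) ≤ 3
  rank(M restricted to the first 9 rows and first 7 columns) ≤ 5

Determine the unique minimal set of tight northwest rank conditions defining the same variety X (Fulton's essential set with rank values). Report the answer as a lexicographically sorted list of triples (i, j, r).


Rank table r_w(11×11) implied by the 27 constraints:

  i=1: 0, 1, 1, 1, 1, 1, 1, 1, 1, 1, 1
  i=2: 0, 1, 1, 1, 1, 2, 2, 2, 2, 2, 2
  i=3: 0, 1, 1, 1, 1, 2, 2, 2, 2, 3, 3
  i=4: 0, 1, 1, 1, 2, 3, 3, 3, 3, 4, 4
  i=5: 0, 1, 1, 1, 2, 3, 3, 3, 3, 4, 5
  i=6: 0, 1, 1, 2, 3, 4, 4, 4, 4, 5, 6
  i=7: 0, 1, 1, 2, 3, 4, 4, 5, 5, 6, 7
  i=8: 1, 2, 2, 3, 4, 5, 5, 6, 6, 7, 8
  i=9: 1, 2, 2, 3, 4, 5, 5, 6, 7, 8, 9
  i=10: 1, 2, 2, 3, 4, 5, 6, 7, 8, 9, 10
  i=11: 1, 2, 3, 4, 5, 6, 7, 8, 9, 10, 11

reading off 1-entries of Δ²R: w = (2, 6, 10, 5, 11, 4, 8, 1, 9, 7, 3).

Rothe diagram D(w) (29 cells), 9 SE-corners (essential conditions):

[(3, 5, 1), (3, 9, 2), (5, 4, 1), (5, 9, 3), (7, 1, 0), (7, 3, 1), (7, 7, 4), (9, 7, 5), (10, 3, 2)]


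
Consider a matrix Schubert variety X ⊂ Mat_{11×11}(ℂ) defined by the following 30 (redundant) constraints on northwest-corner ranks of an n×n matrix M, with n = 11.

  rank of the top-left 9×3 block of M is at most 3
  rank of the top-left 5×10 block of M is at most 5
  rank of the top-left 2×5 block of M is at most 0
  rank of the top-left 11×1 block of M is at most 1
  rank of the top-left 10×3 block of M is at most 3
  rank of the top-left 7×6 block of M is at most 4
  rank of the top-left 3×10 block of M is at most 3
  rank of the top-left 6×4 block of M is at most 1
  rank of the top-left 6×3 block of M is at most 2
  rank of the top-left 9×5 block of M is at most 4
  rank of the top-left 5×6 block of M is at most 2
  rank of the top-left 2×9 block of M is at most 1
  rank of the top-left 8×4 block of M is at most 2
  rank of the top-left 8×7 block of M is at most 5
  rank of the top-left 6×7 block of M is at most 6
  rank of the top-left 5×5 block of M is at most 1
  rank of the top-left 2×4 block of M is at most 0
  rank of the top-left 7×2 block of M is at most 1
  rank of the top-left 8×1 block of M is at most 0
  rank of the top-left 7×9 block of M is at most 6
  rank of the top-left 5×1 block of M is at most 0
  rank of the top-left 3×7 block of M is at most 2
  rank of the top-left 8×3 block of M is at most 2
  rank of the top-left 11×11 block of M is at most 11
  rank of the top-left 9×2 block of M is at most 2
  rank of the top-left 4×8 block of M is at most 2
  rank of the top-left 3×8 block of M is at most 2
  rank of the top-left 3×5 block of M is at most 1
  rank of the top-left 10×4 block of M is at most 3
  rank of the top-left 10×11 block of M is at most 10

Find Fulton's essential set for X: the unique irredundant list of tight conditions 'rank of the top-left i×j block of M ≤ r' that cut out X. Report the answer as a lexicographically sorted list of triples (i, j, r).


Rank table r_w(11×11) implied by the 30 constraints:

  row 1: 0  0  0  0  0  1  1  1  1  1  1
  row 2: 0  0  0  0  0  1  1  1  1  2  2
  row 3: 0  1  1  1  1  2  2  2  2  3  3
  row 4: 0  1  1  1  1  2  2  2  3  4  4
  row 5: 0  1  1  1  1  2  3  3  4  5  5
  row 6: 0  1  1  1  2  3  4  4  5  6  6
  row 7: 0  1  2  2  3  4  5  5  6  7  7
  row 8: 0  1  2  2  3  4  5  6  7  8  8
  row 9: 1  2  3  3  4  5  6  7  8  9  9
  row 10: 1  2  3  3  4  5  6  7  8  9  10
  row 11: 1  2  3  4  5  6  7  8  9  10  11

hence w(1..11) = (6, 10, 2, 9, 7, 5, 3, 8, 1, 11, 4).

ℓ(w)=31; the 8 essential cells (i,j,r):

[(2, 5, 0), (2, 9, 1), (4, 8, 2), (5, 5, 1), (6, 4, 1), (8, 1, 0), (8, 4, 2), (10, 4, 3)]


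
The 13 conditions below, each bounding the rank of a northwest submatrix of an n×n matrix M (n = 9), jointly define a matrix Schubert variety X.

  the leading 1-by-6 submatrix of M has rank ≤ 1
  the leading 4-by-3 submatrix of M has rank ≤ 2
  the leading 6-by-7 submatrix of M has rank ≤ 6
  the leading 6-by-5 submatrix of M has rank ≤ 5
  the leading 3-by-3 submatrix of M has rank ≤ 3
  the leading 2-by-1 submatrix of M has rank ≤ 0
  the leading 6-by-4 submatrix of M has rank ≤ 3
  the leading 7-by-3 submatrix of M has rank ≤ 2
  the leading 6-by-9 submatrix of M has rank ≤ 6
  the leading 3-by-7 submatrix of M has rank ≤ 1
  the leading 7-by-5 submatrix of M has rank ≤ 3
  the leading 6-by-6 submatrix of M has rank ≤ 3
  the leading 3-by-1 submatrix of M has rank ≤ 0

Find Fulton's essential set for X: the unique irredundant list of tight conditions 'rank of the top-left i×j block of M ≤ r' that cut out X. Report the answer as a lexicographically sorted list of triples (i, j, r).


Rank table r_w(9×9) implied by the 13 constraints:

  R[1]: 0 1 1 1 1 1 1 1 1
  R[2]: 0 1 1 1 1 1 1 2 2
  R[3]: 0 1 1 1 1 1 1 2 3
  R[4]: 1 2 2 2 2 2 2 3 4
  R[5]: 1 2 2 3 3 3 3 4 5
  R[6]: 1 2 2 3 3 3 4 5 6
  R[7]: 1 2 2 3 3 4 5 6 7
  R[8]: 1 2 3 4 4 5 6 7 8
  R[9]: 1 2 3 4 5 6 7 8 9

giving w = (2, 8, 9, 1, 4, 7, 6, 3, 5) via Δ²R.

5 SE-corners of the 19-cell Rothe diagram give Ess(w):

[(3, 1, 0), (3, 7, 1), (6, 6, 3), (7, 3, 2), (7, 5, 3)]


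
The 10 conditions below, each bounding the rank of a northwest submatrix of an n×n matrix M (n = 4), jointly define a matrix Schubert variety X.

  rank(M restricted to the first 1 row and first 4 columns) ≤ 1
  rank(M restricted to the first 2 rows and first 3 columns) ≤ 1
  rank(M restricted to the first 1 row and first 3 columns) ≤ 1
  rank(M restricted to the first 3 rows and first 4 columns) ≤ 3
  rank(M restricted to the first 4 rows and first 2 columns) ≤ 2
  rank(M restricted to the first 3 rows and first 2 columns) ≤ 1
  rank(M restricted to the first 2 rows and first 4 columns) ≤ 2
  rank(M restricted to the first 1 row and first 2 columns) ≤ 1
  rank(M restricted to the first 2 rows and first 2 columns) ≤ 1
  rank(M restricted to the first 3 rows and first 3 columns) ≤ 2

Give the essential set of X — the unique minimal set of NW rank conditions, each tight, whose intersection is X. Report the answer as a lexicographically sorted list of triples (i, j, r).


Rank table r_w(4×4) implied by the 10 constraints:

  i=1: 1, 1, 1, 1
  i=2: 1, 1, 1, 2
  i=3: 1, 1, 2, 3
  i=4: 1, 2, 3, 4

so w = (1, 4, 3, 2).

Rothe diagram D(w) (3 cells), 2 SE-corners (essential conditions):

[(2, 3, 1), (3, 2, 1)]


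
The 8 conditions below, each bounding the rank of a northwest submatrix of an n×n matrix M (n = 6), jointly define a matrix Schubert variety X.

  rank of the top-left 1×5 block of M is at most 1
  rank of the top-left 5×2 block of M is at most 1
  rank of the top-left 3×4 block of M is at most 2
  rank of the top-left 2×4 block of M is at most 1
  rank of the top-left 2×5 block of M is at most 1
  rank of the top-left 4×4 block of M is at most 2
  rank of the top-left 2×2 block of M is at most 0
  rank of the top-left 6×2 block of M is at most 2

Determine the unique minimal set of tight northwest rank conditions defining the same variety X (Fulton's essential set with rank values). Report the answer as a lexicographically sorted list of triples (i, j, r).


Recovering R(i,j) via the rank-extension bound from the 8 conditions:

  row 1: 0 0 1 1 1 1
  row 2: 0 0 1 1 1 2
  row 3: 1 1 2 2 2 3
  row 4: 1 1 2 2 3 4
  row 5: 1 1 2 3 4 5
  row 6: 1 2 3 4 5 6

reading off 1-entries of Δ²R: w = (3, 6, 1, 5, 4, 2).

D(w) has 9 cells with 4 SE-corners; essential set:

[(2, 2, 0), (2, 5, 1), (4, 4, 2), (5, 2, 1)]
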